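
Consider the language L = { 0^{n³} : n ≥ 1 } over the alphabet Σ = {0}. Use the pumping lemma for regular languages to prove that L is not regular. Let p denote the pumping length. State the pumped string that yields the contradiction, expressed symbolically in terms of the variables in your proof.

0^{p³+k}

Assume L is regular. Let p be the pumping length given by the pumping lemma.
Take w = 0^{p³} ∈ L with |w| = p³ ≥ p.
The pumping lemma gives a decomposition w = xyz where |xy| ≤ p and y is nonempty.
Then y = 0^k for some k with 1 ≤ k ≤ p.
Pump with i = 2: xy^2z = 0^{p³+k}. Since 1 ≤ k ≤ p, p³ < p³+k ≤ p³+p < p³+3p²+3p+1 = (p+1)³, so p³+k is not a perfect cube. So xy^2z ∉ L.
Contradiction. Therefore L is not regular.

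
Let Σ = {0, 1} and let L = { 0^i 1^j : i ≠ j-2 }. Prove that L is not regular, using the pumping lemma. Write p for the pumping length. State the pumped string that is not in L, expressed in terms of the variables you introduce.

Assume L is regular. Let p be the pumping length given by the pumping lemma.
Choose w = 0^p 1^{p+p!+2}. Since p ≠ (p+p!+2)-2 = p+p!, w ∈ L; and |w| ≥ p.
Write w = xyz as guaranteed by the lemma, with |xy| ≤ p and y is nonempty.
Because |xy| ≤ p and w begins with p copies of 0, we have y = 0^k with 1 ≤ k ≤ p.
Since 1 ≤ k ≤ p, k divides p!; set t = 1 + p!/k. Then xy^t z has p + (p!/k)·k = p + p! copies of 0. Now the 0-count is p+p! and (1-count)-2 = (p+p!+2)-2 = p+p!, so i ≠ j-2 fails. So xy^t z = 0^{p+p!} 1^{p+p!+2} ∉ L.
This contradicts the pumping lemma, so L is not regular.

0^{p+p!} 1^{p+p!+2}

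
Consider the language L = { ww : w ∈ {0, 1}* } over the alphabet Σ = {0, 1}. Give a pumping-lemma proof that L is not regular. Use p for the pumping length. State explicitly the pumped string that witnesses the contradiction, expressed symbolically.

0^{p+k} 1^p 0^p 1^p

Toward a contradiction, assume L is regular with pumping length p.
Take w = 0^p 1^p 0^p 1^p = uu where u = 0^p1^p; then w ∈ L and |w| = 4p ≥ p.
By the pumping lemma, w = xyz with |xy| ≤ p and y is nonempty.
The first p characters of w are 0's, so xy (and hence y) consists only of 0's. Write y = 0^k, 1 ≤ k ≤ p.
Pump with i = 2: xy^2z = 0^{p+k} 1^p 0^p 1^p, of length 4p+k. Suppose this equals vv. The string starts with 0 and ends with 1, so v does too; thus the boundary between the two copies of v is a 1→0 transition. There is exactly one such transition, at position 2p+k, so |v| = 2p+k and |vv| = 4p+2k ≠ 4p+k since k ≥ 1. So xy^2z ∉ L.
This is a contradiction; hence L is not regular.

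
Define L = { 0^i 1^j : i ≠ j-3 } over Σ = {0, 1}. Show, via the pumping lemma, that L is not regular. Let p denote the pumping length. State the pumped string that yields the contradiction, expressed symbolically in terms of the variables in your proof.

0^{p+p!} 1^{p+p!+3}

Suppose for contradiction that L is regular, and let p be the pumping length.
Choose w = 0^p 1^{p+p!+3}. Since p ≠ (p+p!+3)-3 = p+p!, w ∈ L; and |w| ≥ p.
Write w = xyz as guaranteed by the lemma, with |xy| ≤ p and |y| ≥ 1.
Since the first p symbols of w are all 0's and |xy| ≤ p, y lies entirely in the leading 0-block: y = 0^k for some k with 1 ≤ k ≤ p.
Since 1 ≤ k ≤ p, k divides p!; set t = 1 + p!/k. Then xy^t z has p + (p!/k)·k = p + p! copies of 0. Now the 0-count is p+p! and (1-count)-3 = (p+p!+3)-3 = p+p!, so i ≠ j-3 fails. So xy^t z = 0^{p+p!} 1^{p+p!+3} ∉ L.
This is a contradiction; hence L is not regular.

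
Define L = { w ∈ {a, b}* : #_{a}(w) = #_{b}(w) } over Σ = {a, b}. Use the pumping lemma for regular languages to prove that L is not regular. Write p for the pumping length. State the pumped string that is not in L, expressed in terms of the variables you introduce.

a^{p+k} b^p

Assume L is regular. Let p be the pumping length given by the pumping lemma.
Choose w = a^p b^p ∈ L with |w| = 2p ≥ p.
Write w = xyz as guaranteed by the lemma, with |xy| ≤ p and |y| ≥ 1.
The first p characters of w are a's, so xy (and hence y) consists only of a's. Write y = a^k, 1 ≤ k ≤ p.
Pump with i = 2: xy^2z = a^{p+k} b^p has p+k occurrences of a but only p of b. Since k ≥ 1 the counts differ, so xy^2z ∉ L.
This contradicts the pumping lemma, so L is not regular.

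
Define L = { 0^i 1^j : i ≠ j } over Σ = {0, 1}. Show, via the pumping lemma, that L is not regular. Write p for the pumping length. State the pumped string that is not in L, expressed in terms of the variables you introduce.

Suppose for contradiction that L is regular, and let p be the pumping length.
Choose w = 0^p 1^{p+p!}. Since p ≠ p+p!, w ∈ L; and |w| ≥ p.
Write w = xyz as guaranteed by the lemma, with |xy| ≤ p and |y| > 0.
Because |xy| ≤ p and w begins with p copies of 0, we have y = 0^k with 1 ≤ k ≤ p.
Since 1 ≤ k ≤ p, k divides p!; set t = 1 + p!/k. Then xy^t z has p + (p!/k)·k = p + p! copies of 0. Now the 0-count equals the 1-count, so i ≠ j fails. So xy^t z = 0^{p+p!} 1^{p+p!} ∉ L.
This contradicts the pumping lemma, so L is not regular.

0^{p+p!} 1^{p+p!}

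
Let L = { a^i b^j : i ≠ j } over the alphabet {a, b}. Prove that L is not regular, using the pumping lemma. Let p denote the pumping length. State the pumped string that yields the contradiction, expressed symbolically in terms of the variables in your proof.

Suppose for contradiction that L is regular, and let p be the pumping length.
Choose w = a^p b^{p+p!}. Since p ≠ p+p!, w ∈ L; and |w| ≥ p.
By the pumping lemma, w = xyz with |xy| ≤ p and |y| ≥ 1.
The first p characters of w are a's, so xy (and hence y) consists only of a's. Write y = a^k, 1 ≤ k ≤ p.
Since 1 ≤ k ≤ p, k divides p!; set t = 1 + p!/k. Then xy^t z has p + (p!/k)·k = p + p! copies of a. Now the a-count equals the b-count, so i ≠ j fails. So xy^t z = a^{p+p!} b^{p+p!} ∉ L.
This is a contradiction; hence L is not regular.

a^{p+p!} b^{p+p!}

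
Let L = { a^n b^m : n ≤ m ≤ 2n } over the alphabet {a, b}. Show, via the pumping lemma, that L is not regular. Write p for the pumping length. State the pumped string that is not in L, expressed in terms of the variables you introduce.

Toward a contradiction, assume L is regular with pumping length p.
Take w = a^p b^p ∈ L (since p ≤ p ≤ 2p), with |w| = 2p ≥ p.
Write w = xyz as guaranteed by the lemma, with |xy| ≤ p and |y| ≥ 1.
The first p characters of w are a's, so xy (and hence y) consists only of a's. Write y = a^k, 1 ≤ k ≤ p.
Pump with i = 2: xy^2z = a^{p+k} b^p. Now n = p+k > p = m, so the condition n ≤ m fails. Thus xy^2z ∉ L.
Contradiction. Therefore L is not regular.

a^{p+k} b^p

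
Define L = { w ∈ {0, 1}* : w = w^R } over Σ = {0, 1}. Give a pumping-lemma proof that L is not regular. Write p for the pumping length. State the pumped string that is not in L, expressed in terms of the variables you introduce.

Suppose for contradiction that L is regular, and let p be the pumping length.
Take w = 0^p 1 0^p, a palindrome of length 2p+1 ≥ p.
By the pumping lemma, w = xyz with |xy| ≤ p and |y| ≥ 1.
The first p characters of w are 0's, so xy (and hence y) consists only of 0's. Write y = 0^k, 1 ≤ k ≤ p.
Pump with i = 2: xy^2z = 0^{p+k} 1 0^p. Its reverse is 0^p 1 0^{p+k}, which differs from xy^2z since k ≥ 1. So xy^2z is not a palindrome and xy^2z ∉ L.
This contradicts the pumping lemma, so L is not regular.

0^{p+k} 1 0^p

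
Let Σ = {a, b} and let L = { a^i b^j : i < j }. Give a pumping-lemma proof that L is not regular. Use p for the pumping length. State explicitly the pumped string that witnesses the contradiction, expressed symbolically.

a^{p+k} b^{p+1}

Assume L is regular; let p be its pumping constant.
Choose w = a^p b^{p+1} ∈ L, with |w| = 2p+1 ≥ p.
Write w = xyz as guaranteed by the lemma, with |xy| ≤ p and |y| > 0.
Since the first p symbols of w are all a's and |xy| ≤ p, y lies entirely in the leading a-block: y = a^k for some k with 1 ≤ k ≤ p.
Consider xy^2z = a^{p+k} b^{p+1}. Since k ≥ 1, the a-count p+k is at least p+1, so i < j fails; thus xy^2z ∉ L.
This is a contradiction; hence L is not regular.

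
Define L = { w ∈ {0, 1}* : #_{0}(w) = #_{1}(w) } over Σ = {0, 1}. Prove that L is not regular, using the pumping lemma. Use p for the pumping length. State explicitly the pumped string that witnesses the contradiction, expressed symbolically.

0^{p+k} 1^p

Suppose for contradiction that L is regular, and let p be the pumping length.
Choose w = 0^p 1^p ∈ L with |w| = 2p ≥ p.
By the pumping lemma, w = xyz with |xy| ≤ p and y is nonempty.
Because |xy| ≤ p and w begins with p copies of 0, we have y = 0^k with 1 ≤ k ≤ p.
Pump with i = 2: xy^2z = 0^{p+k} 1^p has p+k occurrences of 0 but only p of 1. Since k ≥ 1 the counts differ, so xy^2z ∉ L.
This is a contradiction; hence L is not regular.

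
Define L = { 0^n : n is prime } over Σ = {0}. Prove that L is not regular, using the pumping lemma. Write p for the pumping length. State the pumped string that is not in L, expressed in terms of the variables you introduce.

Assume L is regular. Let p be the pumping length given by the pumping lemma.
Let q be a prime with q ≥ p+2 (infinitely many primes exist), and take w = 0^q ∈ L with |w| = q ≥ p.
Write w = xyz as guaranteed by the lemma, with |xy| ≤ p and |y| > 0.
Then y = 0^k for some k with 1 ≤ k ≤ p.
Since 1 ≤ k ≤ p, |xz| = q-k. Pump with i = q+1: |xy^{q+1}z| = (q-k)+(q+1)k = q+qk = q(1+k), which is composite (both factors ≥ 2). So xy^{q+1}z = 0^{q(1+k)} ∉ L.
This contradicts the pumping lemma, so L is not regular.

0^{q(1+k)}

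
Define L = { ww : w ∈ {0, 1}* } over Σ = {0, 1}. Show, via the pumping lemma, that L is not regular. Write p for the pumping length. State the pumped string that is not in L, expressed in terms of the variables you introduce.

Toward a contradiction, assume L is regular with pumping length p.
Take w = 0^p 1^p 0^p 1^p = uu where u = 0^p1^p; then w ∈ L and |w| = 4p ≥ p.
The pumping lemma gives a decomposition w = xyz where |xy| ≤ p and y is nonempty.
Since the first p symbols of w are all 0's and |xy| ≤ p, y lies entirely in the leading 0-block: y = 0^k for some k with 1 ≤ k ≤ p.
Pump with i = 2: xy^2z = 0^{p+k} 1^p 0^p 1^p, of length 4p+k. Suppose this equals vv. The string starts with 0 and ends with 1, so v does too; thus the boundary between the two copies of v is a 1→0 transition. There is exactly one such transition, at position 2p+k, so |v| = 2p+k and |vv| = 4p+2k ≠ 4p+k since k ≥ 1. So xy^2z ∉ L.
This contradicts the pumping lemma, so L is not regular.

0^{p+k} 1^p 0^p 1^p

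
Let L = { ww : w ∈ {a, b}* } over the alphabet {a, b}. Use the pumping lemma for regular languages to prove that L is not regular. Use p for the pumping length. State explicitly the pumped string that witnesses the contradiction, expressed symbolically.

a^{p+k} b^p a^p b^p

Toward a contradiction, assume L is regular with pumping length p.
Take w = a^p b^p a^p b^p = uu where u = a^pb^p; then w ∈ L and |w| = 4p ≥ p.
The pumping lemma gives a decomposition w = xyz where |xy| ≤ p and |y| > 0.
Since the first p symbols of w are all a's and |xy| ≤ p, y lies entirely in the leading a-block: y = a^k for some k with 1 ≤ k ≤ p.
Pump with i = 2: xy^2z = a^{p+k} b^p a^p b^p, of length 4p+k. Suppose this equals vv. The string starts with a and ends with b, so v does too; thus the boundary between the two copies of v is a b→a transition. There is exactly one such transition, at position 2p+k, so |v| = 2p+k and |vv| = 4p+2k ≠ 4p+k since k ≥ 1. So xy^2z ∉ L.
This contradicts the pumping lemma, so L is not regular.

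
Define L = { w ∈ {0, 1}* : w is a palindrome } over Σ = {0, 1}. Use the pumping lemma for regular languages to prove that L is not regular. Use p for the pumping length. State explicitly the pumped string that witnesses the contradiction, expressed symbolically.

Toward a contradiction, assume L is regular with pumping length p.
Take w = 0^p 1 0^p, a palindrome of length 2p+1 ≥ p.
By the pumping lemma, w = xyz with |xy| ≤ p and y is nonempty.
Because |xy| ≤ p and w begins with p copies of 0, we have y = 0^k with 1 ≤ k ≤ p.
Pump with i = 2: xy^2z = 0^{p+k} 1 0^p. Its reverse is 0^p 1 0^{p+k}, which differs from xy^2z since k ≥ 1. So xy^2z is not a palindrome and xy^2z ∉ L.
Contradiction. Therefore L is not regular.

0^{p+k} 1 0^p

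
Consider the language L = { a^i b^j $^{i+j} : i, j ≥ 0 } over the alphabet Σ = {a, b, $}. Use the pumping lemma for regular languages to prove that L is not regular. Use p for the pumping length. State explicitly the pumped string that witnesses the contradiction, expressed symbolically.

a^{p+k} b^p $^{2p}

Toward a contradiction, assume L is regular with pumping length p.
Take w = a^p b^p $^{2p} ∈ L (with i=j=p, i+j=2p), |w| = 4p ≥ p.
The pumping lemma gives a decomposition w = xyz where |xy| ≤ p and y is nonempty.
Because |xy| ≤ p and w begins with p copies of a, we have y = a^k with 1 ≤ k ≤ p.
Consider xy^2z = a^{p+k} b^p $^{2p}. Now the a- and b-counts sum to 2p+k, but the $-count is 2p ≠ 2p+k. So xy^2z ∉ L.
Contradiction. Therefore L is not regular.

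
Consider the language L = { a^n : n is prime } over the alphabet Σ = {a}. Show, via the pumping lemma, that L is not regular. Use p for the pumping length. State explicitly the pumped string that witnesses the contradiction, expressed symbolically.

a^{q(1+k)}

Assume L is regular; let p be its pumping constant.
Let q be a prime with q ≥ p+2 (infinitely many primes exist), and take w = a^q ∈ L with |w| = q ≥ p.
Write w = xyz as guaranteed by the lemma, with |xy| ≤ p and y is nonempty.
Then y = a^k for some k with 1 ≤ k ≤ p.
Since 1 ≤ k ≤ p, |xz| = q-k. Pump with i = q+1: |xy^{q+1}z| = (q-k)+(q+1)k = q+qk = q(1+k), which is composite (both factors ≥ 2). So xy^{q+1}z = a^{q(1+k)} ∉ L.
Contradiction. Therefore L is not regular.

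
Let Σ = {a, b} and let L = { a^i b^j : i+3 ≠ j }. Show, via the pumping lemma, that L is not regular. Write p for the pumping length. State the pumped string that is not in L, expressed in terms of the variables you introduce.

a^{p+p!} b^{p+p!+3}

Assume L is regular. Let p be the pumping length given by the pumping lemma.
Choose w = a^p b^{p+p!+3}. Since p ≠ (p+p!+3)-3 = p+p!, w ∈ L; and |w| ≥ p.
Write w = xyz as guaranteed by the lemma, with |xy| ≤ p and y is nonempty.
Because |xy| ≤ p and w begins with p copies of a, we have y = a^k with 1 ≤ k ≤ p.
Since 1 ≤ k ≤ p, k divides p!; set t = 1 + p!/k. Then xy^t z has p + (p!/k)·k = p + p! copies of a. Now the a-count is p+p! and (b-count)-3 = (p+p!+3)-3 = p+p!, so i+3 ≠ j fails. So xy^t z = a^{p+p!} b^{p+p!+3} ∉ L.
This is a contradiction; hence L is not regular.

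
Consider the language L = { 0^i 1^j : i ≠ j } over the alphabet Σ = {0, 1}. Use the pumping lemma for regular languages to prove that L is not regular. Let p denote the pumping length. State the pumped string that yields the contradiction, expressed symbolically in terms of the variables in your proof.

Assume L is regular. Let p be the pumping length given by the pumping lemma.
Choose w = 0^p 1^{p+p!}. Since p ≠ p+p!, w ∈ L; and |w| ≥ p.
Write w = xyz as guaranteed by the lemma, with |xy| ≤ p and |y| > 0.
Since the first p symbols of w are all 0's and |xy| ≤ p, y lies entirely in the leading 0-block: y = 0^k for some k with 1 ≤ k ≤ p.
Since 1 ≤ k ≤ p, k divides p!; set t = 1 + p!/k. Then xy^t z has p + (p!/k)·k = p + p! copies of 0. Now the 0-count equals the 1-count, so i ≠ j fails. So xy^t z = 0^{p+p!} 1^{p+p!} ∉ L.
This contradicts the pumping lemma, so L is not regular.

0^{p+p!} 1^{p+p!}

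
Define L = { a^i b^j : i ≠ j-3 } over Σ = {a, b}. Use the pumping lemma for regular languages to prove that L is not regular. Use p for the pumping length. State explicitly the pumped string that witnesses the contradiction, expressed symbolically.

a^{p+p!} b^{p+p!+3}

Toward a contradiction, assume L is regular with pumping length p.
Choose w = a^p b^{p+p!+3}. Since p ≠ (p+p!+3)-3 = p+p!, w ∈ L; and |w| ≥ p.
By the pumping lemma, w = xyz with |xy| ≤ p and |y| ≥ 1.
The first p characters of w are a's, so xy (and hence y) consists only of a's. Write y = a^k, 1 ≤ k ≤ p.
Since 1 ≤ k ≤ p, k divides p!; set t = 1 + p!/k. Then xy^t z has p + (p!/k)·k = p + p! copies of a. Now the a-count is p+p! and (b-count)-3 = (p+p!+3)-3 = p+p!, so i ≠ j-3 fails. So xy^t z = a^{p+p!} b^{p+p!+3} ∉ L.
This contradicts the pumping lemma, so L is not regular.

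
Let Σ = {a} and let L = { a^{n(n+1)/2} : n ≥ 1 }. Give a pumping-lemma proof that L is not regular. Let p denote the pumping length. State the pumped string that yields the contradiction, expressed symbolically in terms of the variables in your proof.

Assume L is regular; let p be its pumping constant.
Take w = a^{p(p+1)/2} ∈ L with |w| = p(p+1)/2 ≥ p.
The pumping lemma gives a decomposition w = xyz where |xy| ≤ p and |y| > 0.
Then y = a^k for some k with 1 ≤ k ≤ p.
Pump with i = 2: xy^2z = a^{p(p+1)/2+k}. Since 1 ≤ k ≤ p, p(p+1)/2 < p(p+1)/2+k ≤ p(p+1)/2+p < (p+1)(p+2)/2, so p(p+1)/2+k is strictly between consecutive triangular numbers. So xy^2z ∉ L.
Contradiction. Therefore L is not regular.

a^{p(p+1)/2+k}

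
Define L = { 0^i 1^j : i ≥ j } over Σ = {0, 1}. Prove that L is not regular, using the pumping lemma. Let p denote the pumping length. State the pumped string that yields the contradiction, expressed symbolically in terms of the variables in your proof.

0^{p-k} 1^p

Assume L is regular; let p be its pumping constant.
Choose w = 0^p 1^p ∈ L, with |w| = 2p ≥ p.
By the pumping lemma, w = xyz with |xy| ≤ p and |y| ≥ 1.
The first p characters of w are 0's, so xy (and hence y) consists only of 0's. Write y = 0^k, 1 ≤ k ≤ p.
Consider xy^0z = xz = 0^{p-k} 1^p. Since k ≥ 1, the 0-count p-k is less than p, so i ≥ j fails; thus xz ∉ L.
This is a contradiction; hence L is not regular.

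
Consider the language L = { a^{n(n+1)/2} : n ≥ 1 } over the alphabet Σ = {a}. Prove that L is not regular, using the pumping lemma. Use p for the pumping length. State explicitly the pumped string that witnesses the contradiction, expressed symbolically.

Assume L is regular; let p be its pumping constant.
Take w = a^{p(p+1)/2} ∈ L with |w| = p(p+1)/2 ≥ p.
The pumping lemma gives a decomposition w = xyz where |xy| ≤ p and y is nonempty.
Then y = a^k for some k with 1 ≤ k ≤ p.
Pump with i = 2: xy^2z = a^{p(p+1)/2+k}. Since 1 ≤ k ≤ p, p(p+1)/2 < p(p+1)/2+k ≤ p(p+1)/2+p < (p+1)(p+2)/2, so p(p+1)/2+k is strictly between consecutive triangular numbers. So xy^2z ∉ L.
This contradicts the pumping lemma, so L is not regular.

a^{p(p+1)/2+k}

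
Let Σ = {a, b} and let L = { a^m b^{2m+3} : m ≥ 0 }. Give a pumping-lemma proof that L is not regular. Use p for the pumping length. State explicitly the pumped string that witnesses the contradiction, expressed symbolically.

Assume L is regular; let p be its pumping constant.
Let w = a^p b^{2p+3} ∈ L; note |w| = 3p+3 ≥ p.
The pumping lemma gives a decomposition w = xyz where |xy| ≤ p and |y| ≥ 1.
Because |xy| ≤ p and w begins with p copies of a, we have y = a^k with 1 ≤ k ≤ p.
Pump with i = 2: xy^2z = a^{p+k} b^{2p+3}. For this to lie in L we would need 2p+3 = 2(p+k)+3, which forces k = 0. But k ≥ 1, so xy^2z ∉ L.
This contradicts the pumping lemma, so L is not regular.

a^{p+k} b^{2p+3}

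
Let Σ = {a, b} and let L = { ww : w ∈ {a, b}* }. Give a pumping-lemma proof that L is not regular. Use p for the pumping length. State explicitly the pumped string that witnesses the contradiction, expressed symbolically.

a^{p+k} b^p a^p b^p

Assume L is regular; let p be its pumping constant.
Take w = a^p b^p a^p b^p = uu where u = a^pb^p; then w ∈ L and |w| = 4p ≥ p.
By the pumping lemma, w = xyz with |xy| ≤ p and y is nonempty.
Since the first p symbols of w are all a's and |xy| ≤ p, y lies entirely in the leading a-block: y = a^k for some k with 1 ≤ k ≤ p.
Pump with i = 2: xy^2z = a^{p+k} b^p a^p b^p, of length 4p+k. Suppose this equals vv. The string starts with a and ends with b, so v does too; thus the boundary between the two copies of v is a b→a transition. There is exactly one such transition, at position 2p+k, so |v| = 2p+k and |vv| = 4p+2k ≠ 4p+k since k ≥ 1. So xy^2z ∉ L.
This contradicts the pumping lemma, so L is not regular.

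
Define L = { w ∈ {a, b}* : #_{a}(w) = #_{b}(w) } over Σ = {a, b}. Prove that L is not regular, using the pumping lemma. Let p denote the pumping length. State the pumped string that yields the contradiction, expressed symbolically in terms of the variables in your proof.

a^{p+k} b^p

Toward a contradiction, assume L is regular with pumping length p.
Choose w = a^p b^p ∈ L with |w| = 2p ≥ p.
The pumping lemma gives a decomposition w = xyz where |xy| ≤ p and |y| > 0.
The first p characters of w are a's, so xy (and hence y) consists only of a's. Write y = a^k, 1 ≤ k ≤ p.
Pump with i = 2: xy^2z = a^{p+k} b^p has p+k occurrences of a but only p of b. Since k ≥ 1 the counts differ, so xy^2z ∉ L.
Contradiction. Therefore L is not regular.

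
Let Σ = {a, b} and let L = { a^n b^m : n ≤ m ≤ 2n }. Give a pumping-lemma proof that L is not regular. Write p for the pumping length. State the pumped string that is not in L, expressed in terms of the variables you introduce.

Toward a contradiction, assume L is regular with pumping length p.
Take w = a^p b^p ∈ L (since p ≤ p ≤ 2p), with |w| = 2p ≥ p.
Write w = xyz as guaranteed by the lemma, with |xy| ≤ p and |y| > 0.
Since the first p symbols of w are all a's and |xy| ≤ p, y lies entirely in the leading a-block: y = a^k for some k with 1 ≤ k ≤ p.
Pump with i = 2: xy^2z = a^{p+k} b^p. Now n = p+k > p = m, so the condition n ≤ m fails. Thus xy^2z ∉ L.
This is a contradiction; hence L is not regular.

a^{p+k} b^p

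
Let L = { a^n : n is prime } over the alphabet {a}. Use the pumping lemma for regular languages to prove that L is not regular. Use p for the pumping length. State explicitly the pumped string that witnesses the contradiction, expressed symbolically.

Suppose for contradiction that L is regular, and let p be the pumping length.
Let q be a prime with q ≥ p+2 (infinitely many primes exist), and take w = a^q ∈ L with |w| = q ≥ p.
The pumping lemma gives a decomposition w = xyz where |xy| ≤ p and |y| ≥ 1.
Then y = a^k for some k with 1 ≤ k ≤ p.
Since 1 ≤ k ≤ p, |xz| = q-k. Pump with i = q+1: |xy^{q+1}z| = (q-k)+(q+1)k = q+qk = q(1+k), which is composite (both factors ≥ 2). So xy^{q+1}z = a^{q(1+k)} ∉ L.
Contradiction. Therefore L is not regular.

a^{q(1+k)}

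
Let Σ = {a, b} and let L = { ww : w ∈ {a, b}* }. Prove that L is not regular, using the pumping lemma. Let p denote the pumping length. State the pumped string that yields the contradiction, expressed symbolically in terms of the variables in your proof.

a^{p+k} b^p a^p b^p

Assume L is regular. Let p be the pumping length given by the pumping lemma.
Take w = a^p b^p a^p b^p = uu where u = a^pb^p; then w ∈ L and |w| = 4p ≥ p.
The pumping lemma gives a decomposition w = xyz where |xy| ≤ p and |y| > 0.
Because |xy| ≤ p and w begins with p copies of a, we have y = a^k with 1 ≤ k ≤ p.
Pump with i = 2: xy^2z = a^{p+k} b^p a^p b^p, of length 4p+k. Suppose this equals vv. The string starts with a and ends with b, so v does too; thus the boundary between the two copies of v is a b→a transition. There is exactly one such transition, at position 2p+k, so |v| = 2p+k and |vv| = 4p+2k ≠ 4p+k since k ≥ 1. So xy^2z ∉ L.
This is a contradiction; hence L is not regular.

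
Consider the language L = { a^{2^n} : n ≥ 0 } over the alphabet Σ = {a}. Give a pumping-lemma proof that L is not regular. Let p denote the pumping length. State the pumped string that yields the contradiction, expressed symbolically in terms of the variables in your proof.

Suppose for contradiction that L is regular, and let p be the pumping length.
Take w = a^{2^p} ∈ L with |w| = 2^p ≥ p.
The pumping lemma gives a decomposition w = xyz where |xy| ≤ p and |y| ≥ 1.
Then y = a^k for some k with 1 ≤ k ≤ p.
Pump with i = 2: xy^2z = a^{2^p+k}. Since 1 ≤ k ≤ p < 2^p, we have 2^p < 2^p+k < 2^{p+1}, so 2^p+k is not a power of 2. So xy^2z ∉ L.
Contradiction. Therefore L is not regular.

a^{2^p+k}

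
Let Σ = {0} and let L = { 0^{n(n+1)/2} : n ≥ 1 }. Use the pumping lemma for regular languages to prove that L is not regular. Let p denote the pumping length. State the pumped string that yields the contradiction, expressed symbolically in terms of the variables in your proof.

Toward a contradiction, assume L is regular with pumping length p.
Take w = 0^{p(p+1)/2} ∈ L with |w| = p(p+1)/2 ≥ p.
Write w = xyz as guaranteed by the lemma, with |xy| ≤ p and y is nonempty.
Then y = 0^k for some k with 1 ≤ k ≤ p.
Pump with i = 2: xy^2z = 0^{p(p+1)/2+k}. Since 1 ≤ k ≤ p, p(p+1)/2 < p(p+1)/2+k ≤ p(p+1)/2+p < (p+1)(p+2)/2, so p(p+1)/2+k is strictly between consecutive triangular numbers. So xy^2z ∉ L.
This contradicts the pumping lemma, so L is not regular.

0^{p(p+1)/2+k}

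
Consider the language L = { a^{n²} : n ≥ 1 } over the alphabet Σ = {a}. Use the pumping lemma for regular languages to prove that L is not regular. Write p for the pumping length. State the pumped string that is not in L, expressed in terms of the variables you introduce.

a^{p²+k}

Assume L is regular; let p be its pumping constant.
Take w = a^{p²} ∈ L with |w| = p² ≥ p.
By the pumping lemma, w = xyz with |xy| ≤ p and |y| > 0.
Then y = a^k for some k with 1 ≤ k ≤ p.
Pump with i = 2: xy^2z = a^{p²+k}. Since 1 ≤ k ≤ p, p² < p²+k ≤ p²+p < (p+1)², so p²+k lies strictly between consecutive squares and is not a perfect square. So xy^2z ∉ L.
Contradiction. Therefore L is not regular.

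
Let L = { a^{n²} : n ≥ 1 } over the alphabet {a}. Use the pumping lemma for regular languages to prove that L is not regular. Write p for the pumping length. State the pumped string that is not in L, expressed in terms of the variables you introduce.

a^{p²+k}

Assume L is regular; let p be its pumping constant.
Take w = a^{p²} ∈ L with |w| = p² ≥ p.
By the pumping lemma, w = xyz with |xy| ≤ p and |y| > 0.
Then y = a^k for some k with 1 ≤ k ≤ p.
Pump with i = 2: xy^2z = a^{p²+k}. Since 1 ≤ k ≤ p, p² < p²+k ≤ p²+p < (p+1)², so p²+k lies strictly between consecutive squares and is not a perfect square. So xy^2z ∉ L.
Contradiction. Therefore L is not regular.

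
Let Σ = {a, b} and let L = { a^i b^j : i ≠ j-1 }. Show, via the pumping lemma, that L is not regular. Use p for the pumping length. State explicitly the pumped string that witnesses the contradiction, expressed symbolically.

Assume L is regular. Let p be the pumping length given by the pumping lemma.
Choose w = a^p b^{p+p!+1}. Since p ≠ (p+p!+1)-1 = p+p!, w ∈ L; and |w| ≥ p.
Write w = xyz as guaranteed by the lemma, with |xy| ≤ p and y is nonempty.
The first p characters of w are a's, so xy (and hence y) consists only of a's. Write y = a^k, 1 ≤ k ≤ p.
Since 1 ≤ k ≤ p, k divides p!; set t = 1 + p!/k. Then xy^t z has p + (p!/k)·k = p + p! copies of a. Now the a-count is p+p! and (b-count)-1 = (p+p!+1)-1 = p+p!, so i ≠ j-1 fails. So xy^t z = a^{p+p!} b^{p+p!+1} ∉ L.
Contradiction. Therefore L is not regular.

a^{p+p!} b^{p+p!+1}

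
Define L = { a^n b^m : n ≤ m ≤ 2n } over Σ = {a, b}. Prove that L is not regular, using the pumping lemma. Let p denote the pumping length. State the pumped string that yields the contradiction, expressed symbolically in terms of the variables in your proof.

Assume L is regular; let p be its pumping constant.
Take w = a^p b^p ∈ L (since p ≤ p ≤ 2p), with |w| = 2p ≥ p.
The pumping lemma gives a decomposition w = xyz where |xy| ≤ p and |y| > 0.
Because |xy| ≤ p and w begins with p copies of a, we have y = a^k with 1 ≤ k ≤ p.
Pump with i = 2: xy^2z = a^{p+k} b^p. Now n = p+k > p = m, so the condition n ≤ m fails. Thus xy^2z ∉ L.
This contradicts the pumping lemma, so L is not regular.

a^{p+k} b^p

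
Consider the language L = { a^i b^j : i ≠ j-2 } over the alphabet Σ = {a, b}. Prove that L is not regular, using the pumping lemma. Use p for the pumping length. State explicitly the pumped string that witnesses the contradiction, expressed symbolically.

Suppose for contradiction that L is regular, and let p be the pumping length.
Choose w = a^p b^{p+p!+2}. Since p ≠ (p+p!+2)-2 = p+p!, w ∈ L; and |w| ≥ p.
The pumping lemma gives a decomposition w = xyz where |xy| ≤ p and |y| ≥ 1.
Because |xy| ≤ p and w begins with p copies of a, we have y = a^k with 1 ≤ k ≤ p.
Since 1 ≤ k ≤ p, k divides p!; set t = 1 + p!/k. Then xy^t z has p + (p!/k)·k = p + p! copies of a. Now the a-count is p+p! and (b-count)-2 = (p+p!+2)-2 = p+p!, so i ≠ j-2 fails. So xy^t z = a^{p+p!} b^{p+p!+2} ∉ L.
This contradicts the pumping lemma, so L is not regular.

a^{p+p!} b^{p+p!+2}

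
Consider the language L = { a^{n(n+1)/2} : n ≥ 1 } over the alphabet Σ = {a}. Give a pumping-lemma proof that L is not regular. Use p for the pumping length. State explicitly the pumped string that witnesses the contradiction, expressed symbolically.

Suppose for contradiction that L is regular, and let p be the pumping length.
Take w = a^{p(p+1)/2} ∈ L with |w| = p(p+1)/2 ≥ p.
The pumping lemma gives a decomposition w = xyz where |xy| ≤ p and |y| ≥ 1.
Then y = a^k for some k with 1 ≤ k ≤ p.
Pump with i = 2: xy^2z = a^{p(p+1)/2+k}. Since 1 ≤ k ≤ p, p(p+1)/2 < p(p+1)/2+k ≤ p(p+1)/2+p < (p+1)(p+2)/2, so p(p+1)/2+k is strictly between consecutive triangular numbers. So xy^2z ∉ L.
This is a contradiction; hence L is not regular.

a^{p(p+1)/2+k}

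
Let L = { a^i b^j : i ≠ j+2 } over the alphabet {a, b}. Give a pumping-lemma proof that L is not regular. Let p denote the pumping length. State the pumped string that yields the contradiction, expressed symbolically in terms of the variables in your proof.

a^{p+p!} b^{p+p!-2}

Toward a contradiction, assume L is regular with pumping length p.
Choose w = a^p b^{p+p!-2}. Since p ≠ (p+p!-2)+2 = p+p!, w ∈ L; and |w| ≥ p.
The pumping lemma gives a decomposition w = xyz where |xy| ≤ p and |y| ≥ 1.
The first p characters of w are a's, so xy (and hence y) consists only of a's. Write y = a^k, 1 ≤ k ≤ p.
Since 1 ≤ k ≤ p, k divides p!; set t = 1 + p!/k. Then xy^t z has p + (p!/k)·k = p + p! copies of a. Now the a-count is p+p! and (b-count)+2 = (p+p!-2)+2 = p+p!, so i ≠ j+2 fails. So xy^t z = a^{p+p!} b^{p+p!-2} ∉ L.
This is a contradiction; hence L is not regular.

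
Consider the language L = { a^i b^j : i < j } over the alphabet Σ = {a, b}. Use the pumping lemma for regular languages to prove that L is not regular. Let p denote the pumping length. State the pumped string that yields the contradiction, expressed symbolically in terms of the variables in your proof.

a^{p+k} b^{p+1}

Assume L is regular; let p be its pumping constant.
Choose w = a^p b^{p+1} ∈ L, with |w| = 2p+1 ≥ p.
Write w = xyz as guaranteed by the lemma, with |xy| ≤ p and |y| ≥ 1.
Because |xy| ≤ p and w begins with p copies of a, we have y = a^k with 1 ≤ k ≤ p.
Consider xy^2z = a^{p+k} b^{p+1}. Since k ≥ 1, the a-count p+k is at least p+1, so i < j fails; thus xy^2z ∉ L.
This contradicts the pumping lemma, so L is not regular.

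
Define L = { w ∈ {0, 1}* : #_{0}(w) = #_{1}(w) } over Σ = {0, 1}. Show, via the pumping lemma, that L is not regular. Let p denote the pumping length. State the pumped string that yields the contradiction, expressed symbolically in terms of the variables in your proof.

Toward a contradiction, assume L is regular with pumping length p.
Choose w = 0^p 1^p ∈ L with |w| = 2p ≥ p.
Write w = xyz as guaranteed by the lemma, with |xy| ≤ p and y is nonempty.
The first p characters of w are 0's, so xy (and hence y) consists only of 0's. Write y = 0^k, 1 ≤ k ≤ p.
Pump with i = 2: xy^2z = 0^{p+k} 1^p has p+k occurrences of 0 but only p of 1. Since k ≥ 1 the counts differ, so xy^2z ∉ L.
Contradiction. Therefore L is not regular.

0^{p+k} 1^p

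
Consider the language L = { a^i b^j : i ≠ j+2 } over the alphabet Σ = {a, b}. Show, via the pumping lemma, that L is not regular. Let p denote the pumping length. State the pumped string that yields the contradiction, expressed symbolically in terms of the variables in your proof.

a^{p+p!} b^{p+p!-2}

Suppose for contradiction that L is regular, and let p be the pumping length.
Choose w = a^p b^{p+p!-2}. Since p ≠ (p+p!-2)+2 = p+p!, w ∈ L; and |w| ≥ p.
The pumping lemma gives a decomposition w = xyz where |xy| ≤ p and |y| > 0.
Since the first p symbols of w are all a's and |xy| ≤ p, y lies entirely in the leading a-block: y = a^k for some k with 1 ≤ k ≤ p.
Since 1 ≤ k ≤ p, k divides p!; set t = 1 + p!/k. Then xy^t z has p + (p!/k)·k = p + p! copies of a. Now the a-count is p+p! and (b-count)+2 = (p+p!-2)+2 = p+p!, so i ≠ j+2 fails. So xy^t z = a^{p+p!} b^{p+p!-2} ∉ L.
Contradiction. Therefore L is not regular.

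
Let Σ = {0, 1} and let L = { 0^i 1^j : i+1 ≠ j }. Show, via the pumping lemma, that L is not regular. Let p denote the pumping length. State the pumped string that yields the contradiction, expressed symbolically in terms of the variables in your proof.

0^{p+p!} 1^{p+p!+1}

Toward a contradiction, assume L is regular with pumping length p.
Choose w = 0^p 1^{p+p!+1}. Since p ≠ (p+p!+1)-1 = p+p!, w ∈ L; and |w| ≥ p.
By the pumping lemma, w = xyz with |xy| ≤ p and y is nonempty.
Because |xy| ≤ p and w begins with p copies of 0, we have y = 0^k with 1 ≤ k ≤ p.
Since 1 ≤ k ≤ p, k divides p!; set t = 1 + p!/k. Then xy^t z has p + (p!/k)·k = p + p! copies of 0. Now the 0-count is p+p! and (1-count)-1 = (p+p!+1)-1 = p+p!, so i+1 ≠ j fails. So xy^t z = 0^{p+p!} 1^{p+p!+1} ∉ L.
Contradiction. Therefore L is not regular.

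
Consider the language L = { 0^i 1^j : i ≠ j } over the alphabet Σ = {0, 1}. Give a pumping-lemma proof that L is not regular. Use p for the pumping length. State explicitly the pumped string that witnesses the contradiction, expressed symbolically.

0^{p+p!} 1^{p+p!}

Assume L is regular; let p be its pumping constant.
Choose w = 0^p 1^{p+p!}. Since p ≠ p+p!, w ∈ L; and |w| ≥ p.
Write w = xyz as guaranteed by the lemma, with |xy| ≤ p and y is nonempty.
Since the first p symbols of w are all 0's and |xy| ≤ p, y lies entirely in the leading 0-block: y = 0^k for some k with 1 ≤ k ≤ p.
Since 1 ≤ k ≤ p, k divides p!; set t = 1 + p!/k. Then xy^t z has p + (p!/k)·k = p + p! copies of 0. Now the 0-count equals the 1-count, so i ≠ j fails. So xy^t z = 0^{p+p!} 1^{p+p!} ∉ L.
Contradiction. Therefore L is not regular.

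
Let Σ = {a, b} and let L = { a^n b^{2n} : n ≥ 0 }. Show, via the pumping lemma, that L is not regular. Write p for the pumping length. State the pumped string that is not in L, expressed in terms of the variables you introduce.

Assume L is regular. Let p be the pumping length given by the pumping lemma.
Choose w = a^p b^{2p}, which is in L with |w| = 3p ≥ p.
Write w = xyz as guaranteed by the lemma, with |xy| ≤ p and |y| ≥ 1.
Because |xy| ≤ p and w begins with p copies of a, we have y = a^k with 1 ≤ k ≤ p.
Pump with i = 2: xy^2z = a^{p+k} b^{2p}. For this to lie in L we would need 2p = 2(p+k), which forces k = 0. But k ≥ 1, so xy^2z ∉ L.
Contradiction. Therefore L is not regular.

a^{p+k} b^{2p}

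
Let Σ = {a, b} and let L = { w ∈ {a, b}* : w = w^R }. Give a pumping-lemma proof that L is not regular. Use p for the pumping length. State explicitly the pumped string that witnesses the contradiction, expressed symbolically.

a^{p+k} b a^p

Toward a contradiction, assume L is regular with pumping length p.
Take w = a^p b a^p, a palindrome of length 2p+1 ≥ p.
By the pumping lemma, w = xyz with |xy| ≤ p and |y| ≥ 1.
Since the first p symbols of w are all a's and |xy| ≤ p, y lies entirely in the leading a-block: y = a^k for some k with 1 ≤ k ≤ p.
Pump with i = 2: xy^2z = a^{p+k} b a^p. Its reverse is a^p b a^{p+k}, which differs from xy^2z since k ≥ 1. So xy^2z is not a palindrome and xy^2z ∉ L.
This contradicts the pumping lemma, so L is not regular.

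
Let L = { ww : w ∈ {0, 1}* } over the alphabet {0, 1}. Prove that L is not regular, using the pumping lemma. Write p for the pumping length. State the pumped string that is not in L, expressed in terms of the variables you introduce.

0^{p+k} 1^p 0^p 1^p

Assume L is regular. Let p be the pumping length given by the pumping lemma.
Take w = 0^p 1^p 0^p 1^p = uu where u = 0^p1^p; then w ∈ L and |w| = 4p ≥ p.
By the pumping lemma, w = xyz with |xy| ≤ p and |y| > 0.
The first p characters of w are 0's, so xy (and hence y) consists only of 0's. Write y = 0^k, 1 ≤ k ≤ p.
Pump with i = 2: xy^2z = 0^{p+k} 1^p 0^p 1^p, of length 4p+k. Suppose this equals vv. The string starts with 0 and ends with 1, so v does too; thus the boundary between the two copies of v is a 1→0 transition. There is exactly one such transition, at position 2p+k, so |v| = 2p+k and |vv| = 4p+2k ≠ 4p+k since k ≥ 1. So xy^2z ∉ L.
Contradiction. Therefore L is not regular.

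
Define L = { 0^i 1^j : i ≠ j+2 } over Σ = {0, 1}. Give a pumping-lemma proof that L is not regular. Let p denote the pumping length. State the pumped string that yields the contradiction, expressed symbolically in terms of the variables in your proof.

0^{p+p!} 1^{p+p!-2}

Suppose for contradiction that L is regular, and let p be the pumping length.
Choose w = 0^p 1^{p+p!-2}. Since p ≠ (p+p!-2)+2 = p+p!, w ∈ L; and |w| ≥ p.
By the pumping lemma, w = xyz with |xy| ≤ p and |y| > 0.
Since the first p symbols of w are all 0's and |xy| ≤ p, y lies entirely in the leading 0-block: y = 0^k for some k with 1 ≤ k ≤ p.
Since 1 ≤ k ≤ p, k divides p!; set t = 1 + p!/k. Then xy^t z has p + (p!/k)·k = p + p! copies of 0. Now the 0-count is p+p! and (1-count)+2 = (p+p!-2)+2 = p+p!, so i ≠ j+2 fails. So xy^t z = 0^{p+p!} 1^{p+p!-2} ∉ L.
This contradicts the pumping lemma, so L is not regular.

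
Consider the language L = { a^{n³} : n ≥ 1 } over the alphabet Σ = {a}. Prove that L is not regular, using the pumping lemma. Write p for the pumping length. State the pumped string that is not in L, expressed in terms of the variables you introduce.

a^{p³+k}

Assume L is regular. Let p be the pumping length given by the pumping lemma.
Take w = a^{p³} ∈ L with |w| = p³ ≥ p.
Write w = xyz as guaranteed by the lemma, with |xy| ≤ p and |y| > 0.
Then y = a^k for some k with 1 ≤ k ≤ p.
Pump with i = 2: xy^2z = a^{p³+k}. Since 1 ≤ k ≤ p, p³ < p³+k ≤ p³+p < p³+3p²+3p+1 = (p+1)³, so p³+k is not a perfect cube. So xy^2z ∉ L.
Contradiction. Therefore L is not regular.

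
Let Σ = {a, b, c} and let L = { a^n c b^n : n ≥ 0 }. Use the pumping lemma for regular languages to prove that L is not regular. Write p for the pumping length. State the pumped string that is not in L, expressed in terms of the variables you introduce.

Assume L is regular; let p be its pumping constant.
Take w = a^p c b^p ∈ L with |w| = 2p+1 ≥ p.
Write w = xyz as guaranteed by the lemma, with |xy| ≤ p and |y| ≥ 1.
The first p characters of w are a's, so xy (and hence y) consists only of a's. Write y = a^k, 1 ≤ k ≤ p.
Pump with i = 2: xy^2z = a^{p+k} c b^p, which would require p+k = p. But k ≥ 1, so xy^2z ∉ L.
Contradiction. Therefore L is not regular.

a^{p+k} c b^p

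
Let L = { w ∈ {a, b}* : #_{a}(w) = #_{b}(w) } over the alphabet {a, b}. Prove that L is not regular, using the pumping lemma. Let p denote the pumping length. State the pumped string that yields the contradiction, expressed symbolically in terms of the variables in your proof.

Assume L is regular; let p be its pumping constant.
Choose w = a^p b^p ∈ L with |w| = 2p ≥ p.
Write w = xyz as guaranteed by the lemma, with |xy| ≤ p and |y| ≥ 1.
The first p characters of w are a's, so xy (and hence y) consists only of a's. Write y = a^k, 1 ≤ k ≤ p.
Pump with i = 2: xy^2z = a^{p+k} b^p has p+k occurrences of a but only p of b. Since k ≥ 1 the counts differ, so xy^2z ∉ L.
Contradiction. Therefore L is not regular.

a^{p+k} b^p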